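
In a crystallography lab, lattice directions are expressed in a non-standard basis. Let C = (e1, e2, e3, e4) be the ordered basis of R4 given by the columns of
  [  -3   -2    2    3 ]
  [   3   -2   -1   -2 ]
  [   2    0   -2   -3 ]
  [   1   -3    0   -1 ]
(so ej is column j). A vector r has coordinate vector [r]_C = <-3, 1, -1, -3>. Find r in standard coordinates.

<-4, -4, 5, -3>

The coordinates say r = -3e1 + e2 - e3 - 3e4; adding the scaled basis vectors gives <-4, -4, 5, -3>.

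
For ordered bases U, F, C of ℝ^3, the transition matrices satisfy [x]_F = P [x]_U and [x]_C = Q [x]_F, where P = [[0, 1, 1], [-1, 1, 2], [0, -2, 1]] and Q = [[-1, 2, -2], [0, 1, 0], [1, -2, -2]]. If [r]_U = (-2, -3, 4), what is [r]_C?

(-7, 7, -33)

Apply P to get F-coordinates (1, 7, 10), then Q to get C-coordinates.
The result is [r]_C = (-7, 7, -33).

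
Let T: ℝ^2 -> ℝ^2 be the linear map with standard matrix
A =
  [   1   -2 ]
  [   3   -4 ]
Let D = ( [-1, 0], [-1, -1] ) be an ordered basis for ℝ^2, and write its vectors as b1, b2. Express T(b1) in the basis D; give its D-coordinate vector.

Column 1 of [T]_D is the D-coordinate vector of T(b1).
In standard coordinates T(b1) = A b1 = [-1, -3].
Converting to D: [-1, -3] = -2b1 + 3b2, so the coordinate vector is [-2, 3].

[-2, 3]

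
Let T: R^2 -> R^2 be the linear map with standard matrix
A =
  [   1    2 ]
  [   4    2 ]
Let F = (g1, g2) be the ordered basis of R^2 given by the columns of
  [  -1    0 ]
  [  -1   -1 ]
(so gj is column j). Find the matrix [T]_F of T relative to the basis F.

With P the matrix whose columns are g1, g2, [T]_F = P^(-1) A P.
Column by column: T(g1) = A g1 = [-3, -6]; its F-coordinates [3, 3] give column 1.
Continuing for each basis vector yields [T]_F = [[3, 2], [3, 0]].

[[3, 2], [3, 0]]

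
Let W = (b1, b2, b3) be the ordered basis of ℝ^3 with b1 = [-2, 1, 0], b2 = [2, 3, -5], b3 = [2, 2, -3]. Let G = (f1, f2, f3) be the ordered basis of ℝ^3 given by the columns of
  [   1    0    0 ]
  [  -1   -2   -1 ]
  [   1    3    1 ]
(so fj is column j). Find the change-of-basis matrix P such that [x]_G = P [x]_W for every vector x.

[[-2, 2, 2], [1, -2, -1], [-1, -1, -2]]

Column j of P is [bj]_G, since P maps W-coordinates to G-coordinates.
Expressing b1 in G: b1 = -2f1 + f2 - f3, so column 1 of P is [-2, 1, -1].
Doing the same for each bj gives P = [[-2, 2, 2], [1, -2, -1], [-1, -1, -2]].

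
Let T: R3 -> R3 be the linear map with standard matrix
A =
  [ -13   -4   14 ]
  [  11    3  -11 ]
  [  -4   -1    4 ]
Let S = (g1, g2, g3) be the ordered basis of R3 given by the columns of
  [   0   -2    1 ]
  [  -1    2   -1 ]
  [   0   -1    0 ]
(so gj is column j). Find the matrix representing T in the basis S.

Let P have columns g1, ..., g3. Then [T]_S = P^(-1) A P.
Here det P = 1, so P^(-1) is integer; computing A P first and then P^(-1)(A P) gives [[-1, 1, 1], [-1, -2, 3], [2, 0, -3]].

[[-1, 1, 1], [-1, -2, 3], [2, 0, -3]]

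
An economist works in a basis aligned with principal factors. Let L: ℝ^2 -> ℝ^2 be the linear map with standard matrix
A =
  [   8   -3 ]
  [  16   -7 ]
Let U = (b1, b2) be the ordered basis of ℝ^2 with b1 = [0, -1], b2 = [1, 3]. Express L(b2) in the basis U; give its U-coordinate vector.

Column 2 of [L]_U is the U-coordinate vector of L(b2).
In standard coordinates L(b2) = A b2 = [-1, -5].
Converting to U: [-1, -5] = 2b1 - b2, so the coordinate vector is [2, -1].

[2, -1]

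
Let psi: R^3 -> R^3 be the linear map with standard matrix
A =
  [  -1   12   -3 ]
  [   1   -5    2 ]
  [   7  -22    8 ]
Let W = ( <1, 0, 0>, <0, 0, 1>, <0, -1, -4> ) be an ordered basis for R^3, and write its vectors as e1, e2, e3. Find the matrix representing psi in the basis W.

[[-1, -3, 0], [3, 0, 2], [-1, -2, 3]]

With P the matrix whose columns are e1, ..., e3, [psi]_W = P^(-1) A P.
Column by column: psi(e1) = A e1 = <-1, 1, 7>; its W-coordinates <-1, 3, -1> give column 1.
Continuing for each basis vector yields [psi]_W = [[-1, -3, 0], [3, 0, 2], [-1, -2, 3]].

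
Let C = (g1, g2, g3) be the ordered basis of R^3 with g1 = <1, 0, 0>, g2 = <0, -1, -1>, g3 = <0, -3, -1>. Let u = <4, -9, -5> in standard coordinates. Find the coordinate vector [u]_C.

<4, 3, 2>

We seek scalars with c_1 g1 + ... + c_3 g3 = u; equivalently solve M c = u where the columns of M are g1, ..., g3.
Solving this 3x3 system gives c = (4, 3, 2).
Check: 4g1 + 3g2 + 2g3 = <4, -9, -5>.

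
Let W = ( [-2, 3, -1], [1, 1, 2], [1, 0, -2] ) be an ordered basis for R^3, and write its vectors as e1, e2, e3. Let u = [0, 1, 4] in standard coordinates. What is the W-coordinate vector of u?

We seek scalars with c_1 e1 + ... + c_3 e3 = u; equivalently solve M c = u where the columns of M are e1, ..., e3.
Row-reducing the augmented matrix [M | u] gives c = (0, 1, -1).
Check: 0·e1 + e2 - e3 = [0, 1, 4].

[0, 1, -1]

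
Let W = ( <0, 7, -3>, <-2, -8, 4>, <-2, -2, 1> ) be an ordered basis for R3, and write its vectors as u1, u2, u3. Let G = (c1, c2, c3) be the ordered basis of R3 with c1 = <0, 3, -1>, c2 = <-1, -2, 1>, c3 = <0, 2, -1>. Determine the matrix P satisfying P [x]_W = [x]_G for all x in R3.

Let M have columns uj and N have columns cj. Then for every x, N [x]_G = x = M [x]_W, so P = N^(-1) M.
Since det N = -1, N^(-1) has integer entries; multiplying gives P = [[1, 0, 0], [0, 2, 2], [2, -2, 1]].

[[1, 0, 0], [0, 2, 2], [2, -2, 1]]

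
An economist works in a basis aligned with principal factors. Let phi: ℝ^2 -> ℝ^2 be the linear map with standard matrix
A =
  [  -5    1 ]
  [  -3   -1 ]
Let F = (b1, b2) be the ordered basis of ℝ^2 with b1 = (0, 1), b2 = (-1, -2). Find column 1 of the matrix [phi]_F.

Column 1 of [phi]_F is the F-coordinate vector of phi(b1).
In standard coordinates phi(b1) = A b1 = (1, -1).
Converting to F: (1, -1) = -3b1 - b2, so the coordinate vector is (-3, -1).

(-3, -1)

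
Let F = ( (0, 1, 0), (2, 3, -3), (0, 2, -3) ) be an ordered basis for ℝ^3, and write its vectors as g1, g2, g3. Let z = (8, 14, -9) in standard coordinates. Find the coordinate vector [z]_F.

Write z = c_1 g1 + ... + c_3 g3 and solve for the c_i.
Solving this 3x3 system gives c = (4, 4, -1).
Check: 4g1 + 4g2 - g3 = (8, 14, -9).

(4, 4, -1)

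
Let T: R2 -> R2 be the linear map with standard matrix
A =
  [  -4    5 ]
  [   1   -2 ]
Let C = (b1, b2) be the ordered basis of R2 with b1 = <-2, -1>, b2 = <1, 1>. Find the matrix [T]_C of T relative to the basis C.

[[-3, -2], [-3, -3]]

Let P have columns b1, b2. Then [T]_C = P^(-1) A P.
Here det P = -1, so P^(-1) is integer; computing A P first and then P^(-1)(A P) gives [[-3, -2], [-3, -3]].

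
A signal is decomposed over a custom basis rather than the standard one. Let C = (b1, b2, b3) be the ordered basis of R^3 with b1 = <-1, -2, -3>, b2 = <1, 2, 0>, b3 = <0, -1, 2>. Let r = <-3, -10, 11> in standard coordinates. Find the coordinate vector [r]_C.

<-1, -4, 4>

Write r = c_1 b1 + ... + c_3 b3 and solve for the c_i.
Solving this 3x3 system gives c = (-1, -4, 4).
Check: -b1 - 4b2 + 4b3 = <-3, -10, 11>.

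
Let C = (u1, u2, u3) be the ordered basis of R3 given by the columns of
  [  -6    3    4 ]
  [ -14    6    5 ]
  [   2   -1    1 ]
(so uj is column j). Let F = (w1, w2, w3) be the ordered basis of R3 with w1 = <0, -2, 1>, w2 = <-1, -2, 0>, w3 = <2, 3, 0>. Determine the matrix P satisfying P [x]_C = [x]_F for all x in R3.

[[2, -1, 1], [2, 1, -2], [-2, 2, 1]]

Let M have columns uj and N have columns wj. Then for every x, N [x]_F = x = M [x]_C, so P = N^(-1) M.
Since det N = 1, N^(-1) has integer entries; multiplying gives P = [[2, -1, 1], [2, 1, -2], [-2, 2, 1]].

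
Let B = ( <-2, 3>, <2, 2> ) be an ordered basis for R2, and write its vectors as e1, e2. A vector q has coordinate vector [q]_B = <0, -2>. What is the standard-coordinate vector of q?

By definition q = 0·e1 - 2e2.
Summing componentwise gives <-4, -4>.

<-4, -4>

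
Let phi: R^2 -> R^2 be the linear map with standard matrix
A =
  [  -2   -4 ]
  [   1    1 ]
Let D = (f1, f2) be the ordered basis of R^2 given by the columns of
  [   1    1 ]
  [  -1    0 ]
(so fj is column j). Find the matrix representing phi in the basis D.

Let P have columns f1, f2. Then [phi]_D = P^(-1) A P.
Here det P = 1, so P^(-1) is integer; computing A P first and then P^(-1)(A P) gives [[0, -1], [2, -1]].

[[0, -1], [2, -1]]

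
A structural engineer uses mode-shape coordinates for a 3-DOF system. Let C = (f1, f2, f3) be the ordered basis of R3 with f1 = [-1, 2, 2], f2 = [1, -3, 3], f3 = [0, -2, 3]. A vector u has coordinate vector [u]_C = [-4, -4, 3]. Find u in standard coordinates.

By definition u = -4f1 - 4f2 + 3f3.
Summing componentwise gives [0, -2, -11].

[0, -2, -11]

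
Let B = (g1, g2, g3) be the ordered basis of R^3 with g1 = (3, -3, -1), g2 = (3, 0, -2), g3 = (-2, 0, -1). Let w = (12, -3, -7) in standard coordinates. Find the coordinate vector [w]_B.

(1, 3, 0)

Write w = c_1 g1 + ... + c_3 g3 and solve for the c_i.
Gaussian elimination on [M | w] yields c = (1, 3, 0).
Check: g1 + 3g2 + 0·g3 = (12, -3, -7).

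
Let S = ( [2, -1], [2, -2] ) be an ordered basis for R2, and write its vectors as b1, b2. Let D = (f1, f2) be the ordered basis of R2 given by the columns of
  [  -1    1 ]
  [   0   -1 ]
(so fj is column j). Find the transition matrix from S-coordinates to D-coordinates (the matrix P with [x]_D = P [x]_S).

[[-1, 0], [1, 2]]

Let M have columns bj and N have columns fj. Then for every x, N [x]_D = x = M [x]_S, so P = N^(-1) M.
Since det N = 1, N^(-1) has integer entries; multiplying gives P = [[-1, 0], [1, 2]].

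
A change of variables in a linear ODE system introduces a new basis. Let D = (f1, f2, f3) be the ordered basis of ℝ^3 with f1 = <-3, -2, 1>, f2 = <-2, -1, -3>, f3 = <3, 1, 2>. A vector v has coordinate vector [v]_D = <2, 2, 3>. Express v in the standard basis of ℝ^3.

<-1, -3, 2>

The coordinates say v = 2f1 + 2f2 + 3f3; adding the scaled basis vectors gives <-1, -3, 2>.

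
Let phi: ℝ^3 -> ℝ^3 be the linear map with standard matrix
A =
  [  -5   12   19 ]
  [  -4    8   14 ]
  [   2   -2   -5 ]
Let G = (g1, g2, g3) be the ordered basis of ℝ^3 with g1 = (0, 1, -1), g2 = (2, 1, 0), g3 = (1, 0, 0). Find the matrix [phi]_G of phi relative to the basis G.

With P the matrix whose columns are g1, ..., g3, [phi]_G = P^(-1) A P.
Column by column: phi(g1) = A g1 = (-7, -6, 3); its G-coordinates (-3, -3, -1) give column 1.
Continuing for each basis vector yields [phi]_G = [[-3, -2, -2], [-3, 2, -2], [-1, -2, -1]].

[[-3, -2, -2], [-3, 2, -2], [-1, -2, -1]]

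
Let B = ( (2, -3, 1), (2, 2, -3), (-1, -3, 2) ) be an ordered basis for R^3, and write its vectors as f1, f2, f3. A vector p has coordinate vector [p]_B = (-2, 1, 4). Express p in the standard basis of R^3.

The coordinates say p = -2f1 + f2 + 4f3; adding the scaled basis vectors gives (-6, -4, 3).

(-6, -4, 3)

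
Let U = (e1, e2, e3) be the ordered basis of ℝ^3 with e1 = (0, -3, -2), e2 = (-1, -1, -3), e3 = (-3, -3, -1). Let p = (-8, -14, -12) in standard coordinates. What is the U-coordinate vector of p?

[p]_U is the unique c with M c = p, where M has columns e1, ..., e3.
Row-reducing the augmented matrix [M | p] gives c = (2, 2, 2).
Check: 2e1 + 2e2 + 2e3 = (-8, -14, -12).

(2, 2, 2)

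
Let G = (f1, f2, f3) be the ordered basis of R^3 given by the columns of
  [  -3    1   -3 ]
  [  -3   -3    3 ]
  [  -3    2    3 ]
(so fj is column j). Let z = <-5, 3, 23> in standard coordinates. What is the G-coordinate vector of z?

<-1, 4, 4>

Write z = c_1 f1 + ... + c_3 f3 and solve for the c_i.
Row-reducing the augmented matrix [M | z] gives c = (-1, 4, 4).
Check: -f1 + 4f2 + 4f3 = <-5, 3, 23>.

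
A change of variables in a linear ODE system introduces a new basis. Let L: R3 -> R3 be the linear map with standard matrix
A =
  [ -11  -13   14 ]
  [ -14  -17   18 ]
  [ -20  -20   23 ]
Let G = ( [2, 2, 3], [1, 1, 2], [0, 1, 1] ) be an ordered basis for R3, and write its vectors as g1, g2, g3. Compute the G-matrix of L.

[[-3, 3, -1], [0, -2, 3], [-2, 1, 0]]

With P the matrix whose columns are g1, ..., g3, [L]_G = P^(-1) A P.
Column by column: L(g1) = A g1 = [-6, -8, -11]; its G-coordinates [-3, 0, -2] give column 1.
Continuing for each basis vector yields [L]_G = [[-3, 3, -1], [0, -2, 3], [-2, 1, 0]].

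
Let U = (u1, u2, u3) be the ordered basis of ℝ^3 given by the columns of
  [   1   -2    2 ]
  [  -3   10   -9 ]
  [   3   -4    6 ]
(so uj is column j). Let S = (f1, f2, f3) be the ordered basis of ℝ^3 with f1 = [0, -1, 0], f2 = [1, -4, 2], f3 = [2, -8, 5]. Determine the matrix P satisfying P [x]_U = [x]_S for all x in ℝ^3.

[[-1, -2, 1], [-1, -2, -2], [1, 0, 2]]

Take x = uj: its U-coordinates are the j-th standard unit vector, so P e_j — column j of P — equals [uj]_S.
u1 = -f1 - f2 + f3, giving column 1 = [-1, -1, 1]; repeating for each j gives P = [[-1, -2, 1], [-1, -2, -2], [1, 0, 2]].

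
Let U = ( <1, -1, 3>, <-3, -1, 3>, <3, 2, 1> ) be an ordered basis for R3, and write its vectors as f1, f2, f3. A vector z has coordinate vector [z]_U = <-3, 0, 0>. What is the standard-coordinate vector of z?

The coordinates say z = -3f1 + 0·f2 + 0·f3; adding the scaled basis vectors gives <-3, 3, -9>.

<-3, 3, -9>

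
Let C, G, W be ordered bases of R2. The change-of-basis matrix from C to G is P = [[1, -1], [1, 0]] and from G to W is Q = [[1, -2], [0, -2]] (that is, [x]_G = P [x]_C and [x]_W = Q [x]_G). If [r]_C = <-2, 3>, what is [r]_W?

<-1, 4>

First [r]_G = P [r]_C = <-5, -2>.
Then [r]_W = Q [r]_G = <-1, 4>.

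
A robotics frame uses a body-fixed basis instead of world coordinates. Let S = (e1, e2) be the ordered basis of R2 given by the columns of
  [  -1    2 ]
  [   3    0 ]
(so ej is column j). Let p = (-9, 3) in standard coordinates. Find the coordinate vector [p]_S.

We seek scalars with c_1 e1 + c_2 e2 = p; equivalently solve M c = p where the columns of M are e1, e2.
System: -c_1 + 2c_2 = -9, 3c_1 + 0c_2 = 3; solving gives c_1 = 1, c_2 = -4.
Check: e1 - 4e2 = (-9, 3).

(1, -4)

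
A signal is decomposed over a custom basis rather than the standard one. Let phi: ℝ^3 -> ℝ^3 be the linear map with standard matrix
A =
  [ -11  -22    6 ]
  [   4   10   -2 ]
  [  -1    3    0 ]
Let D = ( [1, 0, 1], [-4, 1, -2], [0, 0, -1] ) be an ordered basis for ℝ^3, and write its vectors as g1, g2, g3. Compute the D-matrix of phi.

[[3, 2, 2], [2, -2, 2], [0, -1, -2]]

Let P have columns g1, ..., g3. Then [phi]_D = P^(-1) A P.
Here det P = -1, so P^(-1) is integer; computing A P first and then P^(-1)(A P) gives [[3, 2, 2], [2, -2, 2], [0, -1, -2]].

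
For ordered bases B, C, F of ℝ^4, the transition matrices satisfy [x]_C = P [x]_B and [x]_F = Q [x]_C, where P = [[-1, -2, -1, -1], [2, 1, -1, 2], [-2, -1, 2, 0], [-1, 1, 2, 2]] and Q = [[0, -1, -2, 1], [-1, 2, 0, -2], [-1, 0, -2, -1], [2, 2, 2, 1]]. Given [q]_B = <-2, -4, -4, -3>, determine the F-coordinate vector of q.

<-6, -5, -1, -2>

Composing the changes, [q]_F = Q P [q]_B.
Q P = [[1, 2, -1, 0], [7, 2, -5, 1], [6, 3, -5, -1], [-3, -3, 2, 4]]; applying this to <-2, -4, -4, -3> gives <-6, -5, -1, -2>.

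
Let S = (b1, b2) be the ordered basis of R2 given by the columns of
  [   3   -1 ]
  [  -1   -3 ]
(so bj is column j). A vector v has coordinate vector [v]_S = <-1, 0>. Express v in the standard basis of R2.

The coordinates say v = -b1 + 0·b2; adding the scaled basis vectors gives <-3, 1>.

<-3, 1>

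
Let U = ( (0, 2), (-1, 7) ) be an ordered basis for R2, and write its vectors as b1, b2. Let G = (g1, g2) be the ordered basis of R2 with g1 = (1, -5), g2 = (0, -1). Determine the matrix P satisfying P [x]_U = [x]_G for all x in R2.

[[0, -1], [-2, -2]]

Take x = bj: its U-coordinates are the j-th standard unit vector, so P e_j — column j of P — equals [bj]_G.
b1 = 0·g1 - 2g2, giving column 1 = (0, -2); repeating for each j gives P = [[0, -1], [-2, -2]].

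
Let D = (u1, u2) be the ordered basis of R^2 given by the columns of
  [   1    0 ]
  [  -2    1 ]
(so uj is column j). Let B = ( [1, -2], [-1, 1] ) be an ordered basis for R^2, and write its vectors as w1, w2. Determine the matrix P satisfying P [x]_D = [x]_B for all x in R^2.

[[1, -1], [0, -1]]

Column j of P is [uj]_B, since P maps D-coordinates to B-coordinates.
Expressing u1 in B: u1 = w1 + 0·w2, so column 1 of P is [1, 0].
Doing the same for each uj gives P = [[1, -1], [0, -1]].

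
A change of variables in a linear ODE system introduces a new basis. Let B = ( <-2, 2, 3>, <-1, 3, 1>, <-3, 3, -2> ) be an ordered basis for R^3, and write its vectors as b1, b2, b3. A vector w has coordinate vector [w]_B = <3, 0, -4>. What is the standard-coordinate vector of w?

w = M [w]_B, where M has columns b1, ..., b3.
Carrying out the matrix-vector product, w = <6, -6, 17>.

<6, -6, 17>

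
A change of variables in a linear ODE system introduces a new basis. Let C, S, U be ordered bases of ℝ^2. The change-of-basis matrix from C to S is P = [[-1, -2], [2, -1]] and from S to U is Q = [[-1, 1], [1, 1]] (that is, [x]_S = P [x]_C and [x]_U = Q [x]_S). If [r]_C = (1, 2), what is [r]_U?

(5, -5)

First [r]_S = P [r]_C = (-5, 0).
Then [r]_U = Q [r]_S = (5, -5).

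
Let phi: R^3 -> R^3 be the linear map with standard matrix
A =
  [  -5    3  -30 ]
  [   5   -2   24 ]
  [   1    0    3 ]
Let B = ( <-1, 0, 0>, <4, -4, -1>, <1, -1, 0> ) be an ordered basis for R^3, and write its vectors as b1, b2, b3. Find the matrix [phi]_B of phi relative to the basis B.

[[0, -2, 1], [1, -1, -1], [1, 0, -3]]

The j-th column of [phi]_B is [phi(bj)]_B.
phi(b1) = A b1 = <5, -5, -1> = 0·b1 + b2 + b3, so column 1 is <0, 1, 1>.
Repeating for b2, b3 and assembling the columns gives [[0, -2, 1], [1, -1, -1], [1, 0, -3]].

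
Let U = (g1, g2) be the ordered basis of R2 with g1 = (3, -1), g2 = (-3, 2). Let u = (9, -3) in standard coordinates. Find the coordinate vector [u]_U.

[u]_U is the unique c with M c = u, where M has columns g1, g2.
System: 3c_1 - 3c_2 = 9, -c_1 + 2c_2 = -3; solving gives c_1 = 3, c_2 = 0.
Check: 3g1 + 0·g2 = (9, -3).

(3, 0)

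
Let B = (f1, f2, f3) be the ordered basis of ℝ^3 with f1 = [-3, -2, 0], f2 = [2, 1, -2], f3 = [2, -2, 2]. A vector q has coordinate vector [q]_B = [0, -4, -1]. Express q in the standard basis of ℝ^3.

q = M [q]_B, where M has columns f1, ..., f3.
Carrying out the matrix-vector product, q = [-10, -2, 6].

[-10, -2, 6]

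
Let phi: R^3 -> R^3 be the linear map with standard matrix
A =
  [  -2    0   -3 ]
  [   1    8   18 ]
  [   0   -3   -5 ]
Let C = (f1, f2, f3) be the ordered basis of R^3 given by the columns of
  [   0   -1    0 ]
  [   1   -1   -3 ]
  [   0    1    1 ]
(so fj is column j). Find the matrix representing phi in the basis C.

[[-1, 1, 0], [0, 1, 3], [-3, -3, 1]]

With P the matrix whose columns are f1, ..., f3, [phi]_C = P^(-1) A P.
Column by column: phi(f1) = A f1 = [0, 8, -3]; its C-coordinates [-1, 0, -3] give column 1.
Continuing for each basis vector yields [phi]_C = [[-1, 1, 0], [0, 1, 3], [-3, -3, 1]].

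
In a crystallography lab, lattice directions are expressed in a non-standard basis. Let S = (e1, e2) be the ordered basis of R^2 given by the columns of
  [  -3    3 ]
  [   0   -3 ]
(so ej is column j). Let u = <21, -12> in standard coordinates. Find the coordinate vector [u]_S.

[u]_S is the unique c with M c = u, where M has columns e1, e2.
System: -3c_1 + 3c_2 = 21, 0c_1 - 3c_2 = -12; solving gives c_1 = -3, c_2 = 4.
Check: -3e1 + 4e2 = <21, -12>.

<-3, 4>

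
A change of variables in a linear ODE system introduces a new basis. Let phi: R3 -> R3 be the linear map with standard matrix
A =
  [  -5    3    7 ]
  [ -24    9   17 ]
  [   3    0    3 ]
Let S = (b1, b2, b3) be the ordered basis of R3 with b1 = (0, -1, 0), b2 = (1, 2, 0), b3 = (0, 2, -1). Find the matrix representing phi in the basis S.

Let P have columns b1, ..., b3. Then [phi]_S = P^(-1) A P.
Here det P = -1, so P^(-1) is integer; computing A P first and then P^(-1)(A P) gives [[3, 2, 3], [-3, 1, -1], [0, -3, 3]].

[[3, 2, 3], [-3, 1, -1], [0, -3, 3]]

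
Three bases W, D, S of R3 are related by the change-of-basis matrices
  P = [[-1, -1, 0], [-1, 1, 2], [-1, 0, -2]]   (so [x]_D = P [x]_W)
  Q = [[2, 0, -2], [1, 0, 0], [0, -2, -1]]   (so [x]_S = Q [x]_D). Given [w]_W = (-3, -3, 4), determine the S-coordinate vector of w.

(22, 6, -11)

Apply P to get D-coordinates (6, 8, -5), then Q to get S-coordinates.
The result is [w]_S = (22, 6, -11).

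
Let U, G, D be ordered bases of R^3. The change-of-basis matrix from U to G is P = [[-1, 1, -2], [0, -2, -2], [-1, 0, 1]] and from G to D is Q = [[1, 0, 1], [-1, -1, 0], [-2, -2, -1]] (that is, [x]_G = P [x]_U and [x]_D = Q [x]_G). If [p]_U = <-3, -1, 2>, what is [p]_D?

First [p]_G = P [p]_U = <-2, -2, 5>.
Then [p]_D = Q [p]_G = <3, 4, 3>.

<3, 4, 3>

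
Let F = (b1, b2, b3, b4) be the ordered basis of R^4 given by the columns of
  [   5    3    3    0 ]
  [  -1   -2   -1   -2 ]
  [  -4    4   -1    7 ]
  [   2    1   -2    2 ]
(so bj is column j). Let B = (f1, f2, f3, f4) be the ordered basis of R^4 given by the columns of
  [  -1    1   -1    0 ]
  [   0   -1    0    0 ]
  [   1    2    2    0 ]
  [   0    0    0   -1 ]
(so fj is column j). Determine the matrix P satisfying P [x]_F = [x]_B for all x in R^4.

[[-2, -2, -1, 1], [1, 2, 1, 2], [-2, 1, -1, 1], [-2, -1, 2, -2]]

Take x = bj: its F-coordinates are the j-th standard unit vector, so P e_j — column j of P — equals [bj]_B.
b1 = -2f1 + f2 - 2f3 - 2f4, giving column 1 = <-2, 1, -2, -2>; repeating for each j gives P = [[-2, -2, -1, 1], [1, 2, 1, 2], [-2, 1, -1, 1], [-2, -1, 2, -2]].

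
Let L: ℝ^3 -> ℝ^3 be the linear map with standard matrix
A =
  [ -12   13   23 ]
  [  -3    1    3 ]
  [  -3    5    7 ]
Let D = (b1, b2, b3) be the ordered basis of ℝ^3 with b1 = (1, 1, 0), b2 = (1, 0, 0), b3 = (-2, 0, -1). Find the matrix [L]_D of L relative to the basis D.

[[-2, -3, 3], [-1, -3, 0], [-2, 3, 1]]

Let P have columns b1, ..., b3. Then [L]_D = P^(-1) A P.
Here det P = 1, so P^(-1) is integer; computing A P first and then P^(-1)(A P) gives [[-2, -3, 3], [-1, -3, 0], [-2, 3, 1]].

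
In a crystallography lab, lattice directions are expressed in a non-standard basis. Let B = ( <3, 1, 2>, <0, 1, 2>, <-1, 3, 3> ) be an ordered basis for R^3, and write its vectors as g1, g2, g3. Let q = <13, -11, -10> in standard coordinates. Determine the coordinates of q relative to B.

<3, -2, -4>

Write q = c_1 g1 + ... + c_3 g3 and solve for the c_i.
Row-reducing the augmented matrix [M | q] gives c = (3, -2, -4).
Check: 3g1 - 2g2 - 4g3 = <13, -11, -10>.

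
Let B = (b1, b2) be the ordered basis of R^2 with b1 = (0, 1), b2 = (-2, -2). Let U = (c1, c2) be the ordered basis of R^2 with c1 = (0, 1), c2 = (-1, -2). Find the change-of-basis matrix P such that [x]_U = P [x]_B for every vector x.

Let M have columns bj and N have columns cj. Then for every x, N [x]_U = x = M [x]_B, so P = N^(-1) M.
Since det N = 1, N^(-1) has integer entries; multiplying gives P = [[1, 2], [0, 2]].

[[1, 2], [0, 2]]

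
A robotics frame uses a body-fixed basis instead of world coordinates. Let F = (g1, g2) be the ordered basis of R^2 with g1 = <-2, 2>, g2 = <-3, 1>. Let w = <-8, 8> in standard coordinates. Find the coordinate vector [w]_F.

<4, 0>

[w]_F is the unique c with M c = w, where M has columns g1, g2.
System: -2c_1 - 3c_2 = -8, 2c_1 + c_2 = 8; solving gives c_1 = 4, c_2 = 0.
Check: 4g1 + 0·g2 = <-8, 8>.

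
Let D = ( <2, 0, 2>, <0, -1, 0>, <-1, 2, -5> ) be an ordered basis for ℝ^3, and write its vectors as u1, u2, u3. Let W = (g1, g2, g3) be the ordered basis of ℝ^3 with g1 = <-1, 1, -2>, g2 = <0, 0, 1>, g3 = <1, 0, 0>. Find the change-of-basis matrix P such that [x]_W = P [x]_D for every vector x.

[[0, -1, 2], [2, -2, -1], [2, -1, 1]]

Let M have columns uj and N have columns gj. Then for every x, N [x]_W = x = M [x]_D, so P = N^(-1) M.
Since det N = 1, N^(-1) has integer entries; multiplying gives P = [[0, -1, 2], [2, -2, -1], [2, -1, 1]].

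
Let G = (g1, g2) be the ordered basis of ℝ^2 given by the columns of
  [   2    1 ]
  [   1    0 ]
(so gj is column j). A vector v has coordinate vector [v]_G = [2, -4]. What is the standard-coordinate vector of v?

The coordinates say v = 2g1 - 4g2; adding the scaled basis vectors gives [0, 2].

[0, 2]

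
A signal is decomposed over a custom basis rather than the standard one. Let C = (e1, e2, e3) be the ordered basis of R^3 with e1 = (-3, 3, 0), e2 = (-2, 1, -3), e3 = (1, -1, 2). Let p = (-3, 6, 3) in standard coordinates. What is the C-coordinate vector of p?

We seek scalars with c_1 e1 + ... + c_3 e3 = p; equivalently solve M c = p where the columns of M are e1, ..., e3.
Gaussian elimination on [M | p] yields c = (2, -3, -3).
Check: 2e1 - 3e2 - 3e3 = (-3, 6, 3).

(2, -3, -3)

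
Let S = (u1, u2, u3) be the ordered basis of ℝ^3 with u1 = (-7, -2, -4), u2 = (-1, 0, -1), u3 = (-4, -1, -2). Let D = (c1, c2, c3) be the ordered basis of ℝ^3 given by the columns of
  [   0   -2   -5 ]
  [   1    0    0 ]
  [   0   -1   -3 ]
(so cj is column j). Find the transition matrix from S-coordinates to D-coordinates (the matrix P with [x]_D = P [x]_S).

Take x = uj: its S-coordinates are the j-th standard unit vector, so P e_j — column j of P — equals [uj]_D.
u1 = -2c1 + c2 + c3, giving column 1 = (-2, 1, 1); repeating for each j gives P = [[-2, 0, -1], [1, -2, 2], [1, 1, 0]].

[[-2, 0, -1], [1, -2, 2], [1, 1, 0]]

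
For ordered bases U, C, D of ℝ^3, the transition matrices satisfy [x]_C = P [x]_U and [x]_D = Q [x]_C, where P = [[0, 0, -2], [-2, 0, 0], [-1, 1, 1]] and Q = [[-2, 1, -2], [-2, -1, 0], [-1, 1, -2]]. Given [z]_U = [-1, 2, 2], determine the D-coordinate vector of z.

[0, 6, -4]

Composing the changes, [z]_D = Q P [z]_U.
Q P = [[0, -2, 2], [2, 0, 4], [0, -2, 0]]; applying this to [-1, 2, 2] gives [0, 6, -4].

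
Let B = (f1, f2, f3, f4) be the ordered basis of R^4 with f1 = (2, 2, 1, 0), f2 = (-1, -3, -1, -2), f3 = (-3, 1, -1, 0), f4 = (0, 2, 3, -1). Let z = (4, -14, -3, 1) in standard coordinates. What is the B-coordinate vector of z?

Write z = c_1 f1 + ... + c_4 f4 and solve for the c_i.
Gaussian elimination on [M | z] yields c = (-4, 0, -4, -1).
Check: -4f1 + 0·f2 - 4f3 - f4 = (4, -14, -3, 1).

(-4, 0, -4, -1)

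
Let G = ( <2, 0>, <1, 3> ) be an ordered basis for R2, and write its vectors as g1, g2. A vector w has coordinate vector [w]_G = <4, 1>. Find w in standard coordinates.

<9, 3>

w = M [w]_G, where M has columns g1, g2.
Carrying out the matrix-vector product, w = <9, 3>.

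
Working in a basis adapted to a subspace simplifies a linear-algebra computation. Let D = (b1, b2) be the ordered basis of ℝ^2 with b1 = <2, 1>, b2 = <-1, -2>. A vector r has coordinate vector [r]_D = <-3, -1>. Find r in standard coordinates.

By definition r = -3b1 - b2.
Summing componentwise gives <-5, -1>.

<-5, -1>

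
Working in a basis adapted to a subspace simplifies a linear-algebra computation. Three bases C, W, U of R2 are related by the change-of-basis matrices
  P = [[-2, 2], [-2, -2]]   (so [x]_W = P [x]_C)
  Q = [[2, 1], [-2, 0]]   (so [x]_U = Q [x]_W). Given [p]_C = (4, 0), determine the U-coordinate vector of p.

(-24, 16)

First [p]_W = P [p]_C = (-8, -8).
Then [p]_U = Q [p]_W = (-24, 16).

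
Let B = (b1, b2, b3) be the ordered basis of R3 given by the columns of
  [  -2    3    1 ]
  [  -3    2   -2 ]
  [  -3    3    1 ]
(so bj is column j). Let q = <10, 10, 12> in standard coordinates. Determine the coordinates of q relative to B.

Write q = c_1 b1 + ... + c_3 b3 and solve for the c_i.
Row-reducing the augmented matrix [M | q] gives c = (-2, 2, 0).
Check: -2b1 + 2b2 + 0·b3 = <10, 10, 12>.

<-2, 2, 0>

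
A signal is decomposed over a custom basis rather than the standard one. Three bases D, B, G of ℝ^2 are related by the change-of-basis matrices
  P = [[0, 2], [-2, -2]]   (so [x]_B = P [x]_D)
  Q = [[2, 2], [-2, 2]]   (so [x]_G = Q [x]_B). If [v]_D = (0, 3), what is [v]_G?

First [v]_B = P [v]_D = (6, -6).
Then [v]_G = Q [v]_B = (0, -24).

(0, -24)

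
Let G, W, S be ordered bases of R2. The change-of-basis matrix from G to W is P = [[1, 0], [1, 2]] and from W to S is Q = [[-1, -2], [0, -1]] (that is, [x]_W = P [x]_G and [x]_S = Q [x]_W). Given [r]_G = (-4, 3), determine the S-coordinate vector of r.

First [r]_W = P [r]_G = (-4, 2).
Then [r]_S = Q [r]_W = (0, -2).

(0, -2)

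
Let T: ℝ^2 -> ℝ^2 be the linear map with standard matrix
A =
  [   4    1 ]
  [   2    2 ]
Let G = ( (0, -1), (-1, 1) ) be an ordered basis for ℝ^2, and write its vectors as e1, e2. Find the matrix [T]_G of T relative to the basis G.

With P the matrix whose columns are e1, e2, [T]_G = P^(-1) A P.
Column by column: T(e1) = A e1 = (-1, -2); its G-coordinates (3, 1) give column 1.
Continuing for each basis vector yields [T]_G = [[3, 3], [1, 3]].

[[3, 3], [1, 3]]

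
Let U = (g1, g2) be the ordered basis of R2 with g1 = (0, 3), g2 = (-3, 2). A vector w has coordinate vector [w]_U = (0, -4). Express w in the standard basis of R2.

By definition w = 0·g1 - 4g2.
Summing componentwise gives (12, -8).

(12, -8)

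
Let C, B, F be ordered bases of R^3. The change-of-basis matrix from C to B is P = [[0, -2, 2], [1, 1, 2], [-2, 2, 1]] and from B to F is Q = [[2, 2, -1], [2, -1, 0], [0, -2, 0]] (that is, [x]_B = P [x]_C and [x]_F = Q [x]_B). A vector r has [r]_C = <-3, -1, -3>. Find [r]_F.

<-29, 2, 20>

First [r]_B = P [r]_C = <-4, -10, 1>.
Then [r]_F = Q [r]_B = <-29, 2, 20>.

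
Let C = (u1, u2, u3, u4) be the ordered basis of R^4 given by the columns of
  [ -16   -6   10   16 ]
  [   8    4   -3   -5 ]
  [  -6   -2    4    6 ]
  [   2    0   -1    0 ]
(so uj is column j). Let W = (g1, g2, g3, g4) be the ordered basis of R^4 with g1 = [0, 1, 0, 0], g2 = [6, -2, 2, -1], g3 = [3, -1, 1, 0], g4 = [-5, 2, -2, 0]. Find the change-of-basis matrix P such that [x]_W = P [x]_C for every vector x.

Column j of P is [uj]_W, since P maps C-coordinates to W-coordinates.
Expressing u1 in W: u1 = 2g1 - 2g2 + 2g3 + 2g4, so column 1 of P is [2, -2, 2, 2].
Doing the same for each uj gives P = [[2, 2, 1, 1], [-2, 0, 1, 0], [2, -2, -2, 2], [2, 0, -2, -2]].

[[2, 2, 1, 1], [-2, 0, 1, 0], [2, -2, -2, 2], [2, 0, -2, -2]]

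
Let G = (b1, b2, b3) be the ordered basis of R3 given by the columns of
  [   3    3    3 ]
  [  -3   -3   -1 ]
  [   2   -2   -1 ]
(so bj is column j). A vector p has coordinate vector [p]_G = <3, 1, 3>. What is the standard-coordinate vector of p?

<21, -15, 1>

p = M [p]_G, where M has columns b1, ..., b3.
Carrying out the matrix-vector product, p = <21, -15, 1>.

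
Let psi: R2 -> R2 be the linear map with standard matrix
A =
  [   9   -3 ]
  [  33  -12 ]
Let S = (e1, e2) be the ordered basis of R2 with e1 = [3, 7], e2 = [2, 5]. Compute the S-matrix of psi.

With P the matrix whose columns are e1, e2, [psi]_S = P^(-1) A P.
Column by column: psi(e1) = A e1 = [6, 15]; its S-coordinates [0, 3] give column 1.
Continuing for each basis vector yields [psi]_S = [[0, 3], [3, -3]].

[[0, 3], [3, -3]]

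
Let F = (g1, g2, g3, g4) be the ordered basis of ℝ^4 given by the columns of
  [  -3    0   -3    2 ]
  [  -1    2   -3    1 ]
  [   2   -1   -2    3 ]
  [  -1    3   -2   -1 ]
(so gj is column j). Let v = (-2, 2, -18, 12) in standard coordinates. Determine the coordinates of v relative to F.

Write v = c_1 g1 + ... + c_4 g4 and solve for the c_i.
Solving this 4x4 system gives c = (-2, 2, 0, -4).
Check: -2g1 + 2g2 + 0·g3 - 4g4 = (-2, 2, -18, 12).

(-2, 2, 0, -4)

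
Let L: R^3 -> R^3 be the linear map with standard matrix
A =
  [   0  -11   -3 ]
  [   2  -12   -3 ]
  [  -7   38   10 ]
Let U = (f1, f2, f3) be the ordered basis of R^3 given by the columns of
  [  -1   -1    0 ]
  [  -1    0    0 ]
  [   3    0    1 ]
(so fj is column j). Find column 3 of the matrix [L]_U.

Column 3 of [L]_U is the U-coordinate vector of L(f3).
In standard coordinates L(f3) = A f3 = (-3, -3, 10).
Converting to U: (-3, -3, 10) = 3f1 + 0·f2 + f3, so the coordinate vector is (3, 0, 1).

(3, 0, 1)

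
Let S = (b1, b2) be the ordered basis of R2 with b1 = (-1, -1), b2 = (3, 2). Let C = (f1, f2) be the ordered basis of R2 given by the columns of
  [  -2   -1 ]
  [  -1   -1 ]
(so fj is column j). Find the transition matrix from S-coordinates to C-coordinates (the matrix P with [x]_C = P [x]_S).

Column j of P is [bj]_C, since P maps S-coordinates to C-coordinates.
Expressing b1 in C: b1 = 0·f1 + f2, so column 1 of P is (0, 1).
Doing the same for each bj gives P = [[0, -1], [1, -1]].

[[0, -1], [1, -1]]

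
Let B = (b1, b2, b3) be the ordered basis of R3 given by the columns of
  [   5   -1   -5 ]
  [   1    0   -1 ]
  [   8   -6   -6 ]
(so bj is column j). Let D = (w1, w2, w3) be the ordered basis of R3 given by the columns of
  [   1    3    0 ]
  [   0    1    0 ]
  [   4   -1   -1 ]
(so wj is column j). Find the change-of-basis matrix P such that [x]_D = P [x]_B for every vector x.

[[2, -1, -2], [1, 0, -1], [-1, 2, -1]]

Column j of P is [bj]_D, since P maps B-coordinates to D-coordinates.
Expressing b1 in D: b1 = 2w1 + w2 - w3, so column 1 of P is (2, 1, -1).
Doing the same for each bj gives P = [[2, -1, -2], [1, 0, -1], [-1, 2, -1]].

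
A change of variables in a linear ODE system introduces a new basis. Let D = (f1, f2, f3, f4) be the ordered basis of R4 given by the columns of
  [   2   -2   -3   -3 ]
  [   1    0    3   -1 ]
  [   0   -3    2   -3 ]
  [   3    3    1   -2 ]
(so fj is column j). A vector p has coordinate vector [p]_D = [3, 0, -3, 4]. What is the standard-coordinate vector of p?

The coordinates say p = 3f1 + 0·f2 - 3f3 + 4f4; adding the scaled basis vectors gives [3, -10, -18, -2].

[3, -10, -18, -2]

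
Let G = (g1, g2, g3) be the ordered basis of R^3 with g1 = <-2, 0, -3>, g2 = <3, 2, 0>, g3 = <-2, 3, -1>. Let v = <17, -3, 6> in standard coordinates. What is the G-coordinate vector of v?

We seek scalars with c_1 g1 + ... + c_3 g3 = v; equivalently solve M c = v where the columns of M are g1, ..., g3.
Row-reducing the augmented matrix [M | v] gives c = (-1, 3, -3).
Check: -g1 + 3g2 - 3g3 = <17, -3, 6>.

<-1, 3, -3>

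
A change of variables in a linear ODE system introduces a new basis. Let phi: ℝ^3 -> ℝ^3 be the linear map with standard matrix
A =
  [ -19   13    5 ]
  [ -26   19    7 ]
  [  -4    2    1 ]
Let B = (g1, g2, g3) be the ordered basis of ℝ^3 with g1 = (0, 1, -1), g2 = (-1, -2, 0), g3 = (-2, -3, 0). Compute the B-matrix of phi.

The j-th column of [phi]_B is [phi(gj)]_B.
phi(g1) = A g1 = (8, 12, 1) = -g1 - 2g2 - 3g3, so column 1 is (-1, -2, -3).
Repeating for g2, g3 and assembling the columns gives [[-1, 0, -2], [-2, 3, 3], [-3, 2, -1]].

[[-1, 0, -2], [-2, 3, 3], [-3, 2, -1]]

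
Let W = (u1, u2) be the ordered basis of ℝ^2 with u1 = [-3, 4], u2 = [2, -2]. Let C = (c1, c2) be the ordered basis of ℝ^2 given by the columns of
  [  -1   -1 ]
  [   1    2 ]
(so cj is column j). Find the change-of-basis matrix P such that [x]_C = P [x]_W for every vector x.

Let M have columns uj and N have columns cj. Then for every x, N [x]_C = x = M [x]_W, so P = N^(-1) M.
Since det N = -1, N^(-1) has integer entries; multiplying gives P = [[2, -2], [1, 0]].

[[2, -2], [1, 0]]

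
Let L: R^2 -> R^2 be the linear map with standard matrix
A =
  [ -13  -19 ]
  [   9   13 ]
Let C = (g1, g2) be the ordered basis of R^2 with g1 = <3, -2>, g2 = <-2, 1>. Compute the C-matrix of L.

The j-th column of [L]_C is [L(gj)]_C.
L(g1) = A g1 = <-1, 1> = -g1 - g2, so column 1 is <-1, -1>.
Repeating for g2 and assembling the columns gives [[-1, 3], [-1, 1]].

[[-1, 3], [-1, 1]]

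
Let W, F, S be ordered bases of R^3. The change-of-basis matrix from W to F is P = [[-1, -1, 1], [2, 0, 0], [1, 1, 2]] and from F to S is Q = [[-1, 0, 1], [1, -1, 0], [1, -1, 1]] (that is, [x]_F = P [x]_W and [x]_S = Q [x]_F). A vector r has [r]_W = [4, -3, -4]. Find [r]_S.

[-2, -13, -20]

Composing the changes, [r]_S = Q P [r]_W.
Q P = [[2, 2, 1], [-3, -1, 1], [-2, 0, 3]]; applying this to [4, -3, -4] gives [-2, -13, -20].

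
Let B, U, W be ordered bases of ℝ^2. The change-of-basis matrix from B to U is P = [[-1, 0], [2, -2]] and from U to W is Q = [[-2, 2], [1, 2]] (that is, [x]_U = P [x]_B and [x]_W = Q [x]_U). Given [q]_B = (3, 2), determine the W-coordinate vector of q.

First [q]_U = P [q]_B = (-3, 2).
Then [q]_W = Q [q]_U = (10, 1).

(10, 1)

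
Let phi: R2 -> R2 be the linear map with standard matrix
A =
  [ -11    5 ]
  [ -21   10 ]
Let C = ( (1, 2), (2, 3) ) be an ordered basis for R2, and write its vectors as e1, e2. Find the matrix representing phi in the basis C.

[[1, -3], [-1, -2]]

Let P have columns e1, e2. Then [phi]_C = P^(-1) A P.
Here det P = -1, so P^(-1) is integer; computing A P first and then P^(-1)(A P) gives [[1, -3], [-1, -2]].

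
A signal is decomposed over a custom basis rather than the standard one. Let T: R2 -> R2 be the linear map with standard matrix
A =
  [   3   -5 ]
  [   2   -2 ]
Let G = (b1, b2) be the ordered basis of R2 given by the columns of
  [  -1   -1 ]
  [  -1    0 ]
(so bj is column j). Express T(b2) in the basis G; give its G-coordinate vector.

[2, 1]

Column 2 of [T]_G is the G-coordinate vector of T(b2).
In standard coordinates T(b2) = A b2 = [-3, -2].
Converting to G: [-3, -2] = 2b1 + b2, so the coordinate vector is [2, 1].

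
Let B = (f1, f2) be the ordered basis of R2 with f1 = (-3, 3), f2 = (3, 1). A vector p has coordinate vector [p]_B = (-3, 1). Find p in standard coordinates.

The coordinates say p = -3f1 + f2; adding the scaled basis vectors gives (12, -8).

(12, -8)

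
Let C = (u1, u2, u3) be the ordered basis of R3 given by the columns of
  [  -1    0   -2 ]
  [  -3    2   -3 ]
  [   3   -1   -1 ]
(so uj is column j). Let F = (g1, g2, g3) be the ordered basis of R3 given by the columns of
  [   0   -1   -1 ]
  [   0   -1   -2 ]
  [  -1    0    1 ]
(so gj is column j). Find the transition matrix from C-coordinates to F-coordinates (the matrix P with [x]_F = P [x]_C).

[[-1, -1, 2], [-1, 2, 1], [2, -2, 1]]

Let M have columns uj and N have columns gj. Then for every x, N [x]_F = x = M [x]_C, so P = N^(-1) M.
Since det N = -1, N^(-1) has integer entries; multiplying gives P = [[-1, -1, 2], [-1, 2, 1], [2, -2, 1]].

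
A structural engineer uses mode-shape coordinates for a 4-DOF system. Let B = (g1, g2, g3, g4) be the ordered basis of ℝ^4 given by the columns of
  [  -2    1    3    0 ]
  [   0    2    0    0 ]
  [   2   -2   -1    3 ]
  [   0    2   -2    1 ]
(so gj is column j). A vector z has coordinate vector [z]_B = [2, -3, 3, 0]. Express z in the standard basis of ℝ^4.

[2, -6, 7, -12]

By definition z = 2g1 - 3g2 + 3g3 + 0·g4.
Summing componentwise gives [2, -6, 7, -12].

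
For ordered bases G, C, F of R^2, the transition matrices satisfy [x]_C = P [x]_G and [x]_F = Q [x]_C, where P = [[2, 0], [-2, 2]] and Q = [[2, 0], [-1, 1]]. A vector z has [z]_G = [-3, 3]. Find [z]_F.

[-12, 18]

First [z]_C = P [z]_G = [-6, 12].
Then [z]_F = Q [z]_C = [-12, 18].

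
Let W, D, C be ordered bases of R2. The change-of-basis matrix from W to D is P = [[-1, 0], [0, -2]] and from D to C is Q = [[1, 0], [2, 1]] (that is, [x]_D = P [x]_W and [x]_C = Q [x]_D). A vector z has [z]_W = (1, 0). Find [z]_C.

First [z]_D = P [z]_W = (-1, 0).
Then [z]_C = Q [z]_D = (-1, -2).

(-1, -2)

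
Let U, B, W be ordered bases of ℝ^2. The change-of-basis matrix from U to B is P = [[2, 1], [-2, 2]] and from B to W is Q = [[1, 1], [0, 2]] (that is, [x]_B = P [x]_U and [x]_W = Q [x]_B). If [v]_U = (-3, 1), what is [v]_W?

(3, 16)

Composing the changes, [v]_W = Q P [v]_U.
Q P = [[0, 3], [-4, 4]]; applying this to (-3, 1) gives (3, 16).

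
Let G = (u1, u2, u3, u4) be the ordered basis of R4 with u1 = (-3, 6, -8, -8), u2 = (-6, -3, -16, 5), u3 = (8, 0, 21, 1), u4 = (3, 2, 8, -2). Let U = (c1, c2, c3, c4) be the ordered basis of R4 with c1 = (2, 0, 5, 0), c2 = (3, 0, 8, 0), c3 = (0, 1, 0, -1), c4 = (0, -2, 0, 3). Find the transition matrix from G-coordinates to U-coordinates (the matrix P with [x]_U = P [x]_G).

Column j of P is [uj]_U, since P maps G-coordinates to U-coordinates.
Expressing u1 in U: u1 = 0·c1 - c2 + 2c3 - 2c4, so column 1 of P is (0, -1, 2, -2).
Doing the same for each uj gives P = [[0, 0, 1, 0], [-1, -2, 2, 1], [2, 1, 2, 2], [-2, 2, 1, 0]].

[[0, 0, 1, 0], [-1, -2, 2, 1], [2, 1, 2, 2], [-2, 2, 1, 0]]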